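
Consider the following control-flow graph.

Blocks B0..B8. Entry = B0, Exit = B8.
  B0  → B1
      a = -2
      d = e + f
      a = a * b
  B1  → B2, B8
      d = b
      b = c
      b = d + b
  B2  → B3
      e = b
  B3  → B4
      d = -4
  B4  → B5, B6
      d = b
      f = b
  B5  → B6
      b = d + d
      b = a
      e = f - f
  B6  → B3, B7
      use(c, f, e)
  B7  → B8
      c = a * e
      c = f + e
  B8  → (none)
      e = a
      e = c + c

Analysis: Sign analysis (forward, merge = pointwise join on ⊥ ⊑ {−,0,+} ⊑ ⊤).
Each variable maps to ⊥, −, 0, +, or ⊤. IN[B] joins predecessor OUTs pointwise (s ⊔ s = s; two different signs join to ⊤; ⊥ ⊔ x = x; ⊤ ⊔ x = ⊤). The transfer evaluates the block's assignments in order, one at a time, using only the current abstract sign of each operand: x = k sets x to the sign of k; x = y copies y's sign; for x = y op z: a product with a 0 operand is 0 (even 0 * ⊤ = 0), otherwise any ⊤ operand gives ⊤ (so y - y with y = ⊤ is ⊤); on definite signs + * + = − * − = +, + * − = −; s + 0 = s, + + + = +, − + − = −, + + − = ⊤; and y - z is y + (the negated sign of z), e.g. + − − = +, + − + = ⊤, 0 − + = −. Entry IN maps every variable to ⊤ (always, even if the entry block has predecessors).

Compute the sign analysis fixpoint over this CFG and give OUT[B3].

Answer: {a: ⊤, b: ⊤, c: ⊤, d: -, e: ⊤, f: ⊤}

Working:
Converged values:
  B0:   IN=(all ⊤)   OUT=(all ⊤)
  B1:   IN=(all ⊤)   OUT=(all ⊤)
  B2:   IN=(all ⊤)   OUT=(all ⊤)
  B3:   IN=(all ⊤)   OUT={d:-; rest ⊤}
  B4:   IN={d:-; rest ⊤}   OUT=(all ⊤)
  B5:   IN=(all ⊤)   OUT=(all ⊤)
  B6:   IN=(all ⊤)   OUT=(all ⊤)
  B7:   IN=(all ⊤)   OUT=(all ⊤)
  B8:   IN=(all ⊤)   OUT=(all ⊤)

Merge at B3: IN[B3] = OUT[B2] ⊔ OUT[B6] = {a: ⊤, b: ⊤, c: ⊤, d: ⊤, e: ⊤, f: ⊤}
Applying B3's transfer function to that IN value gives OUT[B3] (row B3 above).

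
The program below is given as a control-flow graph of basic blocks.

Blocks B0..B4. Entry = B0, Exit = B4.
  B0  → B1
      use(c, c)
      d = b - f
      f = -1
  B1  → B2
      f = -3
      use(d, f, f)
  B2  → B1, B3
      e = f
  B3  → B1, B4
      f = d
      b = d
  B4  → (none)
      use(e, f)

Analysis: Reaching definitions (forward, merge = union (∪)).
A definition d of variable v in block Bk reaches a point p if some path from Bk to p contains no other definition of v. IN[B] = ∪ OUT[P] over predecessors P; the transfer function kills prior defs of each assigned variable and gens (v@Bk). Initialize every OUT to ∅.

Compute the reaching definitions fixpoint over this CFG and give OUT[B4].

Answer: {b@B3, d@B0, e@B2, f@B3}

Derivation:
Fixpoint table:
  B0: | IN={} | OUT={d@B0, f@B0}
  B1: | IN={b@B3, d@B0, e@B2, f@B0, f@B1, f@B3} | OUT={b@B3, d@B0, e@B2, f@B1}
  B2: | IN={b@B3, d@B0, e@B2, f@B1} | OUT={b@B3, d@B0, e@B2, f@B1}
  B3: | IN={b@B3, d@B0, e@B2, f@B1} | OUT={b@B3, d@B0, e@B2, f@B3}
  B4: | IN={b@B3, d@B0, e@B2, f@B3} | OUT={b@B3, d@B0, e@B2, f@B3}

Merge at B4: IN[B4] = OUT[B3] = {b@B3, d@B0, e@B2, f@B3}
Applying B4's transfer function to that IN value gives OUT[B4] (row B4 above).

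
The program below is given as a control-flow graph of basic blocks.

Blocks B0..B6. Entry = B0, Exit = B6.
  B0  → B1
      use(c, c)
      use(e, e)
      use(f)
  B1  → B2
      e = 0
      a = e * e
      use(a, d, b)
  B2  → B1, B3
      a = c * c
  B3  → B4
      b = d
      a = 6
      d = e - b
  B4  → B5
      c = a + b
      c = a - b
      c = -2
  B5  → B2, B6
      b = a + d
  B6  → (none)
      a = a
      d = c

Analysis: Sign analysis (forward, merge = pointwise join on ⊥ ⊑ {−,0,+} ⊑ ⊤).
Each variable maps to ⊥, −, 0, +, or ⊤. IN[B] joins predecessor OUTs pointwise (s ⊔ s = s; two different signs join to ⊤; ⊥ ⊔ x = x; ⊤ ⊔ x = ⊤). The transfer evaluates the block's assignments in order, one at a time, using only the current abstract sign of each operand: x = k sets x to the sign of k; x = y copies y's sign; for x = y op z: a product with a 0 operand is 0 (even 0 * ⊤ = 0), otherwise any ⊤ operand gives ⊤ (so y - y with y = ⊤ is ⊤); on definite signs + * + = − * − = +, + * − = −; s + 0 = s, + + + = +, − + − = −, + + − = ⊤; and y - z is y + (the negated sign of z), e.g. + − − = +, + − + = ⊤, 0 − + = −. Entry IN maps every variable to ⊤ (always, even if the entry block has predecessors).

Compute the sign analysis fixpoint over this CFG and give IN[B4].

Answer: {a: +, b: ⊤, c: ⊤, d: ⊤, e: 0, f: ⊤}

Derivation:
Fixpoint table:
  B0:   IN=(all ⊤)   OUT=(all ⊤)
  B1:   IN=(all ⊤)   OUT={a:0, e:0; rest ⊤}
  B2:   IN={e:0; rest ⊤}   OUT={e:0; rest ⊤}
  B3:   IN={e:0; rest ⊤}   OUT={a:+, e:0; rest ⊤}
  B4:   IN={a:+, e:0; rest ⊤}   OUT={a:+, c:-, e:0; rest ⊤}
  B5:   IN={a:+, c:-, e:0; rest ⊤}   OUT={a:+, c:-, e:0; rest ⊤}
  B6:   IN={a:+, c:-, e:0; rest ⊤}   OUT={a:+, c:-, d:-, e:0; rest ⊤}

Merge at B4: IN[B4] = OUT[B3] = {a: +, b: ⊤, c: ⊤, d: ⊤, e: 0, f: ⊤}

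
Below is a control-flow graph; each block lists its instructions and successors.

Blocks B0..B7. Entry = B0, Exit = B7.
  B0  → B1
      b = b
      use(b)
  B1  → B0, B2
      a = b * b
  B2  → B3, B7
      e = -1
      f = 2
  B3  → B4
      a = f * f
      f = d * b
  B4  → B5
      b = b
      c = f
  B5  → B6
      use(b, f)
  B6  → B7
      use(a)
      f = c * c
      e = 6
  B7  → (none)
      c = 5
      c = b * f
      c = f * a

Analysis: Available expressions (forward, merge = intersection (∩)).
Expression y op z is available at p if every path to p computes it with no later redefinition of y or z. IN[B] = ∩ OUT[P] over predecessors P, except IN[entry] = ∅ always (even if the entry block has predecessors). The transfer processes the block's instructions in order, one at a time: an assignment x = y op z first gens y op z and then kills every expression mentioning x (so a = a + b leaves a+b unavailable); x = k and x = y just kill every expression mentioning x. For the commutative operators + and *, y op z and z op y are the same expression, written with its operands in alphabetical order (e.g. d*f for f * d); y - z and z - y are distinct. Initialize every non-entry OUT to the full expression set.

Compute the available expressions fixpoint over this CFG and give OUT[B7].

Fixpoint table:
  B0:   IN={}   OUT={}
  B1:   IN={}   OUT={b*b}
  B2:   IN={b*b}   OUT={b*b}
  B3:   IN={b*b}   OUT={b*b, b*d}
  B4:   IN={b*b, b*d}   OUT={}
  B5:   IN={}   OUT={}
  B6:   IN={}   OUT={c*c}
  B7:   IN={}   OUT={a*f, b*f}

Merge at B7: IN[B7] = OUT[B2] ∩ OUT[B6] = {}
Applying B7's transfer function to that IN value gives OUT[B7] (row B7 above).

Answer: {a*f, b*f}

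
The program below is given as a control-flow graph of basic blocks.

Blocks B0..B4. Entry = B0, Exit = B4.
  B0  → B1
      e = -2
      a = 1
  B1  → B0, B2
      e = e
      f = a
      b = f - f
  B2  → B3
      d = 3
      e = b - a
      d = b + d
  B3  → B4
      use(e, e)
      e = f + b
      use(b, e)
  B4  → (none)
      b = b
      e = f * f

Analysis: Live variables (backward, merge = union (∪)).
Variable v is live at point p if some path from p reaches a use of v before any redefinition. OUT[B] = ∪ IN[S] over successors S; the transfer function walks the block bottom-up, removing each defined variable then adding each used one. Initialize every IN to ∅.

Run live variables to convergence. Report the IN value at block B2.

Answer: {a, b, f}

Trace:
Fixpoint table:
  B0:  IN={}  OUT={a, e}
  B1:  IN={a, e}  OUT={a, b, f}
  B2:  IN={a, b, f}  OUT={b, e, f}
  B3:  IN={b, e, f}  OUT={b, f}
  B4:  IN={b, f}  OUT={}

Merge at B2: OUT[B2] = IN[B3] = {b, e, f}
Applying B2's transfer function to that OUT value gives IN[B2] (row B2 above).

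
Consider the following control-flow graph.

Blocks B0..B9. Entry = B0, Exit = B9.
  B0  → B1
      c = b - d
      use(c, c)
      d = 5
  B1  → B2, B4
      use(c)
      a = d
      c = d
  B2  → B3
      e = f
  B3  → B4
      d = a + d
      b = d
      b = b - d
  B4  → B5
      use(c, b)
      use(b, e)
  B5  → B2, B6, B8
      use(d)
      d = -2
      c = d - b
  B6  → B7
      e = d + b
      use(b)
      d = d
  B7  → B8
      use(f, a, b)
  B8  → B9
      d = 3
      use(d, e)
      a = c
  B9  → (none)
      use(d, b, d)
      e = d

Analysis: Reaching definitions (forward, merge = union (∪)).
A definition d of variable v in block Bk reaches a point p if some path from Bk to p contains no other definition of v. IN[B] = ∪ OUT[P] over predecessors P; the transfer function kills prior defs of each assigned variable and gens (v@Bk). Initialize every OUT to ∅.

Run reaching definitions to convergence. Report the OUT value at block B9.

Converged values:
  B0:  IN={}  OUT={c@B0, d@B0}
  B1:  IN={c@B0, d@B0}  OUT={a@B1, c@B1, d@B0}
  B2:  IN={a@B1, b@B3, c@B1, c@B5, d@B0, d@B5, e@B2}  OUT={a@B1, b@B3, c@B1, c@B5, d@B0, d@B5, e@B2}
  B3:  IN={a@B1, b@B3, c@B1, c@B5, d@B0, d@B5, e@B2}  OUT={a@B1, b@B3, c@B1, c@B5, d@B3, e@B2}
  B4:  IN={a@B1, b@B3, c@B1, c@B5, d@B0, d@B3, e@B2}  OUT={a@B1, b@B3, c@B1, c@B5, d@B0, d@B3, e@B2}
  B5:  IN={a@B1, b@B3, c@B1, c@B5, d@B0, d@B3, e@B2}  OUT={a@B1, b@B3, c@B5, d@B5, e@B2}
  B6:  IN={a@B1, b@B3, c@B5, d@B5, e@B2}  OUT={a@B1, b@B3, c@B5, d@B6, e@B6}
  B7:  IN={a@B1, b@B3, c@B5, d@B6, e@B6}  OUT={a@B1, b@B3, c@B5, d@B6, e@B6}
  B8:  IN={a@B1, b@B3, c@B5, d@B5, d@B6, e@B2, e@B6}  OUT={a@B8, b@B3, c@B5, d@B8, e@B2, e@B6}
  B9:  IN={a@B8, b@B3, c@B5, d@B8, e@B2, e@B6}  OUT={a@B8, b@B3, c@B5, d@B8, e@B9}

Merge at B9: IN[B9] = OUT[B8] = {a@B8, b@B3, c@B5, d@B8, e@B2, e@B6}
Applying B9's transfer function to that IN value gives OUT[B9] (row B9 above).

Answer: {a@B8, b@B3, c@B5, d@B8, e@B9}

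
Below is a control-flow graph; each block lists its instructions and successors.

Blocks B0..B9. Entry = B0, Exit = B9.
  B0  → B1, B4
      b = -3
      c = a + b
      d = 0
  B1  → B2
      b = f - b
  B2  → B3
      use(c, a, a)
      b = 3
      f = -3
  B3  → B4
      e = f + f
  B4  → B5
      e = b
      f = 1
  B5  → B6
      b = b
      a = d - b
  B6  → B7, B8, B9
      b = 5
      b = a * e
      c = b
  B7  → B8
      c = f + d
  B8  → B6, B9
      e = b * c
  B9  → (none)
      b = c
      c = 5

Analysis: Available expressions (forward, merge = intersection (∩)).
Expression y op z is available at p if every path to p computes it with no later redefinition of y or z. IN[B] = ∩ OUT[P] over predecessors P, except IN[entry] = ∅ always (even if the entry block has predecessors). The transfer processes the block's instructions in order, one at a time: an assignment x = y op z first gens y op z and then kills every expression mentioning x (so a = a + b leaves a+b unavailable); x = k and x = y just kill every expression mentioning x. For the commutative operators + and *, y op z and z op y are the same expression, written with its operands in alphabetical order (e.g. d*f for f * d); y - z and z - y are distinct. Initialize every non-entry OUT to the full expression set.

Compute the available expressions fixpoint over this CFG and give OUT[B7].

Answer: {a*e, d+f}

Derivation:
Converged values:
  B0:   IN={}   OUT={a+b}
  B1:   IN={a+b}   OUT={}
  B2:   IN={}   OUT={}
  B3:   IN={}   OUT={f+f}
  B4:   IN={}   OUT={}
  B5:   IN={}   OUT={d-b}
  B6:   IN={}   OUT={a*e}
  B7:   IN={a*e}   OUT={a*e, d+f}
  B8:   IN={a*e}   OUT={b*c}
  B9:   IN={}   OUT={}

Merge at B7: IN[B7] = OUT[B6] = {a*e}
Applying B7's transfer function to that IN value gives OUT[B7] (row B7 above).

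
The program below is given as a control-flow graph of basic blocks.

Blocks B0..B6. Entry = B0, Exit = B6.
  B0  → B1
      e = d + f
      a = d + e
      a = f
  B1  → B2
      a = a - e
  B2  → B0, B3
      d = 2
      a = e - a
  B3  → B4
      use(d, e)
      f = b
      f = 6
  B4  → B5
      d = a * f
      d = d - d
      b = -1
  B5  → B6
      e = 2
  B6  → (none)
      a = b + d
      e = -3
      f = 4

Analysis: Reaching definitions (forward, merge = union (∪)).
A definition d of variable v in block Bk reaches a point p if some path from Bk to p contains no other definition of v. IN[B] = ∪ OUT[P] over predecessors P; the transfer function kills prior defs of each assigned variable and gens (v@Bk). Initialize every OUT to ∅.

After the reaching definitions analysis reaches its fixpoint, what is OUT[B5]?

Answer: {a@B2, b@B4, d@B4, e@B5, f@B3}

Trace:
Fixpoint table:
  B0:  IN={a@B2, d@B2, e@B0}  OUT={a@B0, d@B2, e@B0}
  B1:  IN={a@B0, d@B2, e@B0}  OUT={a@B1, d@B2, e@B0}
  B2:  IN={a@B1, d@B2, e@B0}  OUT={a@B2, d@B2, e@B0}
  B3:  IN={a@B2, d@B2, e@B0}  OUT={a@B2, d@B2, e@B0, f@B3}
  B4:  IN={a@B2, d@B2, e@B0, f@B3}  OUT={a@B2, b@B4, d@B4, e@B0, f@B3}
  B5:  IN={a@B2, b@B4, d@B4, e@B0, f@B3}  OUT={a@B2, b@B4, d@B4, e@B5, f@B3}
  B6:  IN={a@B2, b@B4, d@B4, e@B5, f@B3}  OUT={a@B6, b@B4, d@B4, e@B6, f@B6}

Merge at B5: IN[B5] = OUT[B4] = {a@B2, b@B4, d@B4, e@B0, f@B3}
Applying B5's transfer function to that IN value gives OUT[B5] (row B5 above).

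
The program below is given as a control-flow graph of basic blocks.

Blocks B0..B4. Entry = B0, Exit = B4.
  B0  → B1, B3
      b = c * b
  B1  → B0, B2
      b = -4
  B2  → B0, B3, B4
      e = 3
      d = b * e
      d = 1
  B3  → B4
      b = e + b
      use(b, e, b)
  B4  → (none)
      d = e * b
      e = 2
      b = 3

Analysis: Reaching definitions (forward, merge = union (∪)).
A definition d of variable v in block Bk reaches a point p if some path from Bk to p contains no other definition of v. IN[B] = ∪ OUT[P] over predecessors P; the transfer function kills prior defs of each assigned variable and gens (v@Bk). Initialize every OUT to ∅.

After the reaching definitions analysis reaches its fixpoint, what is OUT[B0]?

Answer: {b@B0, d@B2, e@B2}

Derivation:
Per-block solution:
  B0: | IN={b@B1, d@B2, e@B2} | OUT={b@B0, d@B2, e@B2}
  B1: | IN={b@B0, d@B2, e@B2} | OUT={b@B1, d@B2, e@B2}
  B2: | IN={b@B1, d@B2, e@B2} | OUT={b@B1, d@B2, e@B2}
  B3: | IN={b@B0, b@B1, d@B2, e@B2} | OUT={b@B3, d@B2, e@B2}
  B4: | IN={b@B1, b@B3, d@B2, e@B2} | OUT={b@B4, d@B4, e@B4}

Merge at B0 (entry node, so the boundary value {} is joined with the incoming edge(s)): IN[B0] = {} ⊔ OUT[B1] ⊔ OUT[B2] = {b@B1, d@B2, e@B2}
Applying B0's transfer function to that IN value gives OUT[B0] (row B0 above).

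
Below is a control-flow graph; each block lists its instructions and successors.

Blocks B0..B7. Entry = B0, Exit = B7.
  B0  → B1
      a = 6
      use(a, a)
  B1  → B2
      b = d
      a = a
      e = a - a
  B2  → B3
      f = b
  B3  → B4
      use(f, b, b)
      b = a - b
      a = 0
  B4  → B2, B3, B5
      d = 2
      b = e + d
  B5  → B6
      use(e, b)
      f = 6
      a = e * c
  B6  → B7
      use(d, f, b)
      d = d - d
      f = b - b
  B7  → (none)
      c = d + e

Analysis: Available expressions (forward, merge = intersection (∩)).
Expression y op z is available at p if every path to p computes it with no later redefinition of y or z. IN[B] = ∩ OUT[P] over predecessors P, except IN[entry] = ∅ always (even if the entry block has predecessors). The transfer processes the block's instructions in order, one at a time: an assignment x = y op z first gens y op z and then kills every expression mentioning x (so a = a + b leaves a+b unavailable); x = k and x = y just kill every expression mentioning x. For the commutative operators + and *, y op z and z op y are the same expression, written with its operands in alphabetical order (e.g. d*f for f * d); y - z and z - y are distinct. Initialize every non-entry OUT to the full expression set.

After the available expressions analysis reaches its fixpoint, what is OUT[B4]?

Answer: {d+e}

Trace:
Fixpoint table:
  B0:  IN={}  OUT={}
  B1:  IN={}  OUT={a-a}
  B2:  IN={}  OUT={}
  B3:  IN={}  OUT={}
  B4:  IN={}  OUT={d+e}
  B5:  IN={d+e}  OUT={c*e, d+e}
  B6:  IN={c*e, d+e}  OUT={b-b, c*e}
  B7:  IN={b-b, c*e}  OUT={b-b, d+e}

Merge at B4: IN[B4] = OUT[B3] = {}
Applying B4's transfer function to that IN value gives OUT[B4] (row B4 above).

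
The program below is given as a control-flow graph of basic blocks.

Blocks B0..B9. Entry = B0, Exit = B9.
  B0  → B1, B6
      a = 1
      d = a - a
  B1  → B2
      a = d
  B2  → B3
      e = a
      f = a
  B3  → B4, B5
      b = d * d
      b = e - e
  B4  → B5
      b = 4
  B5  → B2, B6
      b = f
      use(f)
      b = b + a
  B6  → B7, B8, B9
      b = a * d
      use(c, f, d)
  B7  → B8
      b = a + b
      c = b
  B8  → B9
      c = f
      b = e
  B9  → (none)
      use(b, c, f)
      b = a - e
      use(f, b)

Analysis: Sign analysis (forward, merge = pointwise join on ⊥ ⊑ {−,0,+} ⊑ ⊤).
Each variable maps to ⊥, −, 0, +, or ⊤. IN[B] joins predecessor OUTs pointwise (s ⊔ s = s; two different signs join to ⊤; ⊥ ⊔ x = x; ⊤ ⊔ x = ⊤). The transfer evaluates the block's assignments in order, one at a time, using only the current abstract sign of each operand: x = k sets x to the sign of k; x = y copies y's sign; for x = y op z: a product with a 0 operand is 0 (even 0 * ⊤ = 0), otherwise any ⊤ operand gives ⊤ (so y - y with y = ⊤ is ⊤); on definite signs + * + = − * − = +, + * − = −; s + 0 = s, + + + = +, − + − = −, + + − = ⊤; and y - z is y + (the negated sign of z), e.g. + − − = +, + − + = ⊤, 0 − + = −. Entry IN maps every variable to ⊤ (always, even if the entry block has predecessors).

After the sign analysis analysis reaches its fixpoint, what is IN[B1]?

Answer: {a: +, b: ⊤, c: ⊤, d: ⊤, e: ⊤, f: ⊤}

Trace:
Fixpoint table:
  B0: | IN=(all ⊤) | OUT={a:+; rest ⊤}
  B1: | IN={a:+; rest ⊤} | OUT=(all ⊤)
  B2: | IN=(all ⊤) | OUT=(all ⊤)
  B3: | IN=(all ⊤) | OUT=(all ⊤)
  B4: | IN=(all ⊤) | OUT={b:+; rest ⊤}
  B5: | IN=(all ⊤) | OUT=(all ⊤)
  B6: | IN=(all ⊤) | OUT=(all ⊤)
  B7: | IN=(all ⊤) | OUT=(all ⊤)
  B8: | IN=(all ⊤) | OUT=(all ⊤)
  B9: | IN=(all ⊤) | OUT=(all ⊤)

Merge at B1: IN[B1] = OUT[B0] = {a: +, b: ⊤, c: ⊤, d: ⊤, e: ⊤, f: ⊤}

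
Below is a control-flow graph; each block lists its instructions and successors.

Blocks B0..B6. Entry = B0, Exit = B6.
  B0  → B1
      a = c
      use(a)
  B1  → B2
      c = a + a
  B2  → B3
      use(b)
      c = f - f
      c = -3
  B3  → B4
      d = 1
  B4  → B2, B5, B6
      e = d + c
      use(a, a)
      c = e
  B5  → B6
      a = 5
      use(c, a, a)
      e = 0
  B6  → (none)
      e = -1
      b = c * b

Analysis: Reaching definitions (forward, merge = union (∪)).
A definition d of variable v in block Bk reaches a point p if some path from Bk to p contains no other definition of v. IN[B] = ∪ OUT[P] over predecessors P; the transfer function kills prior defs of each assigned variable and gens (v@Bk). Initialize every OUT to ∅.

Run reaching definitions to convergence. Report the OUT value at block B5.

Fixpoint table:
  B0: | IN={} | OUT={a@B0}
  B1: | IN={a@B0} | OUT={a@B0, c@B1}
  B2: | IN={a@B0, c@B1, c@B4, d@B3, e@B4} | OUT={a@B0, c@B2, d@B3, e@B4}
  B3: | IN={a@B0, c@B2, d@B3, e@B4} | OUT={a@B0, c@B2, d@B3, e@B4}
  B4: | IN={a@B0, c@B2, d@B3, e@B4} | OUT={a@B0, c@B4, d@B3, e@B4}
  B5: | IN={a@B0, c@B4, d@B3, e@B4} | OUT={a@B5, c@B4, d@B3, e@B5}
  B6: | IN={a@B0, a@B5, c@B4, d@B3, e@B4, e@B5} | OUT={a@B0, a@B5, b@B6, c@B4, d@B3, e@B6}

Merge at B5: IN[B5] = OUT[B4] = {a@B0, c@B4, d@B3, e@B4}
Applying B5's transfer function to that IN value gives OUT[B5] (row B5 above).

Answer: {a@B5, c@B4, d@B3, e@B5}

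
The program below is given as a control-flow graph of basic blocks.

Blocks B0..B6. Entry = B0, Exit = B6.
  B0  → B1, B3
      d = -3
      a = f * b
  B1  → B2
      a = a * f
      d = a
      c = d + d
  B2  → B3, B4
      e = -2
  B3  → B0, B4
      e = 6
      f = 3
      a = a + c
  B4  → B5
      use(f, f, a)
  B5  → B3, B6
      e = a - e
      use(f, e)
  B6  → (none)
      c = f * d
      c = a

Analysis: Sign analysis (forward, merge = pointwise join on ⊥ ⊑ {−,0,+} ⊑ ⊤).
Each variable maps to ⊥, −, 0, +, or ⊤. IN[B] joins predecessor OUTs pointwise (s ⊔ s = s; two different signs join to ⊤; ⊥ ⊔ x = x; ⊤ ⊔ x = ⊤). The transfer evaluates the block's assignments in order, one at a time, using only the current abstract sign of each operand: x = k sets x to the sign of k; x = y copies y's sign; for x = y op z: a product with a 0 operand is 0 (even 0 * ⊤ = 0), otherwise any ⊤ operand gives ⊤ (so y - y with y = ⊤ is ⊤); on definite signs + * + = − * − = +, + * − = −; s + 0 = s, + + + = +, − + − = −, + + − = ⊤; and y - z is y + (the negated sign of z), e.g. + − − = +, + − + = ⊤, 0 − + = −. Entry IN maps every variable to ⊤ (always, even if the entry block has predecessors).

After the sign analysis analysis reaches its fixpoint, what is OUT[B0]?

Fixpoint table:
  B0:  IN=(all ⊤)  OUT={d:-; rest ⊤}
  B1:  IN={d:-; rest ⊤}  OUT=(all ⊤)
  B2:  IN=(all ⊤)  OUT={e:-; rest ⊤}
  B3:  IN=(all ⊤)  OUT={e:+, f:+; rest ⊤}
  B4:  IN=(all ⊤)  OUT=(all ⊤)
  B5:  IN=(all ⊤)  OUT=(all ⊤)
  B6:  IN=(all ⊤)  OUT=(all ⊤)

Merge at B0 (entry node, so the boundary value (all ⊤) is joined with the incoming edge(s)): IN[B0] = (all ⊤) ⊔ OUT[B3] = {a: ⊤, b: ⊤, c: ⊤, d: ⊤, e: ⊤, f: ⊤}
Applying B0's transfer function to that IN value gives OUT[B0] (row B0 above).

Answer: {a: ⊤, b: ⊤, c: ⊤, d: -, e: ⊤, f: ⊤}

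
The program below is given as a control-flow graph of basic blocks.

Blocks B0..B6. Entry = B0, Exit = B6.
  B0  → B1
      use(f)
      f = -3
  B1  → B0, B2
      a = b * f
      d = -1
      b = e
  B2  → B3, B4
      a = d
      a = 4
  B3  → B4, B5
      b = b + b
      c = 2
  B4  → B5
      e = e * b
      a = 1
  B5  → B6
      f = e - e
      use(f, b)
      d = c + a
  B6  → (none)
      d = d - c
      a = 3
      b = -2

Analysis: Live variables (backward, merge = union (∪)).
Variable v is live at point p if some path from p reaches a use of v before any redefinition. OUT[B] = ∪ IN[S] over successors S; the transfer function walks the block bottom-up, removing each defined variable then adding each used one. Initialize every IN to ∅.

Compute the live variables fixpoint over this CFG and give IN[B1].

Answer: {b, c, e, f}

Derivation:
Per-block solution:
  B0: | IN={b, c, e, f} | OUT={b, c, e, f}
  B1: | IN={b, c, e, f} | OUT={b, c, d, e, f}
  B2: | IN={b, c, d, e} | OUT={a, b, c, e}
  B3: | IN={a, b, e} | OUT={a, b, c, e}
  B4: | IN={b, c, e} | OUT={a, b, c, e}
  B5: | IN={a, b, c, e} | OUT={c, d}
  B6: | IN={c, d} | OUT={}

Merge at B1: OUT[B1] = IN[B0] ⊔ IN[B2] = {b, c, d, e, f}
Applying B1's transfer function to that OUT value gives IN[B1] (row B1 above).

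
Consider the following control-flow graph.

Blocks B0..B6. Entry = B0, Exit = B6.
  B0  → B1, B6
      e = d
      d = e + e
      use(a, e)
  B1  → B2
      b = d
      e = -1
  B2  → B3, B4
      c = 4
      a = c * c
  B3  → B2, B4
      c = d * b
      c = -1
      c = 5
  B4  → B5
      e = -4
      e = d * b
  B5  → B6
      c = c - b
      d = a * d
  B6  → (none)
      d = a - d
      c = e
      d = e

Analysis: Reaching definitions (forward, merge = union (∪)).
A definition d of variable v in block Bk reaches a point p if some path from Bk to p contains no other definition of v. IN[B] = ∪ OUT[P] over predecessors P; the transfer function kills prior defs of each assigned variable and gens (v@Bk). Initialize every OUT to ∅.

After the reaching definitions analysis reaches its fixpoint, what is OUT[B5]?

Converged values:
  B0:  IN={}  OUT={d@B0, e@B0}
  B1:  IN={d@B0, e@B0}  OUT={b@B1, d@B0, e@B1}
  B2:  IN={a@B2, b@B1, c@B3, d@B0, e@B1}  OUT={a@B2, b@B1, c@B2, d@B0, e@B1}
  B3:  IN={a@B2, b@B1, c@B2, d@B0, e@B1}  OUT={a@B2, b@B1, c@B3, d@B0, e@B1}
  B4:  IN={a@B2, b@B1, c@B2, c@B3, d@B0, e@B1}  OUT={a@B2, b@B1, c@B2, c@B3, d@B0, e@B4}
  B5:  IN={a@B2, b@B1, c@B2, c@B3, d@B0, e@B4}  OUT={a@B2, b@B1, c@B5, d@B5, e@B4}
  B6:  IN={a@B2, b@B1, c@B5, d@B0, d@B5, e@B0, e@B4}  OUT={a@B2, b@B1, c@B6, d@B6, e@B0, e@B4}

Merge at B5: IN[B5] = OUT[B4] = {a@B2, b@B1, c@B2, c@B3, d@B0, e@B4}
Applying B5's transfer function to that IN value gives OUT[B5] (row B5 above).

Answer: {a@B2, b@B1, c@B5, d@B5, e@B4}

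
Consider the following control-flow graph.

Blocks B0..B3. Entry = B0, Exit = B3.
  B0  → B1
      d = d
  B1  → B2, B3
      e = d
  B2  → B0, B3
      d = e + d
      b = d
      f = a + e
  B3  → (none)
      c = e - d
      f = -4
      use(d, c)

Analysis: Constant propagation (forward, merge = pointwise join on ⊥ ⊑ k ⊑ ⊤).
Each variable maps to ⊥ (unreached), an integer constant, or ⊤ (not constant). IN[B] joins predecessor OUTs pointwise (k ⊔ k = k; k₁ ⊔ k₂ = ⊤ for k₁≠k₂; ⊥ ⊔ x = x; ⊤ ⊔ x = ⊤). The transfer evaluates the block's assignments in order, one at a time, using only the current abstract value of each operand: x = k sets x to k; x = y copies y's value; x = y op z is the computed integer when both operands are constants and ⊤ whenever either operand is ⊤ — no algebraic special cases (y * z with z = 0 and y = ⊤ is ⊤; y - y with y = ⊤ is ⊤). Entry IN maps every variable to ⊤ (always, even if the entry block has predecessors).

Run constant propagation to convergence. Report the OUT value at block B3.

Per-block solution:
  B0: | IN=(all ⊤) | OUT=(all ⊤)
  B1: | IN=(all ⊤) | OUT=(all ⊤)
  B2: | IN=(all ⊤) | OUT=(all ⊤)
  B3: | IN=(all ⊤) | OUT={f:-4; rest ⊤}

Merge at B3: IN[B3] = OUT[B1] ⊔ OUT[B2] = {a: ⊤, b: ⊤, c: ⊤, d: ⊤, e: ⊤, f: ⊤}
Applying B3's transfer function to that IN value gives OUT[B3] (row B3 above).

Answer: {a: ⊤, b: ⊤, c: ⊤, d: ⊤, e: ⊤, f: -4}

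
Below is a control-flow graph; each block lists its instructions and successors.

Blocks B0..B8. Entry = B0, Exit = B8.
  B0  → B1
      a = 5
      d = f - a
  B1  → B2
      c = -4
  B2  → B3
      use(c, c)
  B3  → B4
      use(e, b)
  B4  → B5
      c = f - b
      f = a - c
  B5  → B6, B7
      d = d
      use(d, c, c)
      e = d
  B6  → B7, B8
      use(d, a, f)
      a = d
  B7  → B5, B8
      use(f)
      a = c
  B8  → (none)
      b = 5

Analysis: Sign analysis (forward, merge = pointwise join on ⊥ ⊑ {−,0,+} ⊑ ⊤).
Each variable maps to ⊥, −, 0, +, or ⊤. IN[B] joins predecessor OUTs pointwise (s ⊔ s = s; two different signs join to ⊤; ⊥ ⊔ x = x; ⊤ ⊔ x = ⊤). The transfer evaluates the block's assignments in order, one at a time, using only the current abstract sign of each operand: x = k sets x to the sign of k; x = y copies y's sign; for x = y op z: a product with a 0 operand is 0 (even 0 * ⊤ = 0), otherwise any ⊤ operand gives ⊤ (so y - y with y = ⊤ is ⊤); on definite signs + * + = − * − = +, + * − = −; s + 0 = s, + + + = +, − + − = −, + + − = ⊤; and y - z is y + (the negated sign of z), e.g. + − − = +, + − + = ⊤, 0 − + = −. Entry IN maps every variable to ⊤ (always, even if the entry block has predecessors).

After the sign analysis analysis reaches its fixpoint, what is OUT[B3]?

Fixpoint table:
  B0:   IN=(all ⊤)   OUT={a:+; rest ⊤}
  B1:   IN={a:+; rest ⊤}   OUT={a:+, c:-; rest ⊤}
  B2:   IN={a:+, c:-; rest ⊤}   OUT={a:+, c:-; rest ⊤}
  B3:   IN={a:+, c:-; rest ⊤}   OUT={a:+, c:-; rest ⊤}
  B4:   IN={a:+, c:-; rest ⊤}   OUT={a:+; rest ⊤}
  B5:   IN=(all ⊤)   OUT=(all ⊤)
  B6:   IN=(all ⊤)   OUT=(all ⊤)
  B7:   IN=(all ⊤)   OUT=(all ⊤)
  B8:   IN=(all ⊤)   OUT={b:+; rest ⊤}

Merge at B3: IN[B3] = OUT[B2] = {a: +, b: ⊤, c: -, d: ⊤, e: ⊤, f: ⊤}
Applying B3's transfer function to that IN value gives OUT[B3] (row B3 above).

Answer: {a: +, b: ⊤, c: -, d: ⊤, e: ⊤, f: ⊤}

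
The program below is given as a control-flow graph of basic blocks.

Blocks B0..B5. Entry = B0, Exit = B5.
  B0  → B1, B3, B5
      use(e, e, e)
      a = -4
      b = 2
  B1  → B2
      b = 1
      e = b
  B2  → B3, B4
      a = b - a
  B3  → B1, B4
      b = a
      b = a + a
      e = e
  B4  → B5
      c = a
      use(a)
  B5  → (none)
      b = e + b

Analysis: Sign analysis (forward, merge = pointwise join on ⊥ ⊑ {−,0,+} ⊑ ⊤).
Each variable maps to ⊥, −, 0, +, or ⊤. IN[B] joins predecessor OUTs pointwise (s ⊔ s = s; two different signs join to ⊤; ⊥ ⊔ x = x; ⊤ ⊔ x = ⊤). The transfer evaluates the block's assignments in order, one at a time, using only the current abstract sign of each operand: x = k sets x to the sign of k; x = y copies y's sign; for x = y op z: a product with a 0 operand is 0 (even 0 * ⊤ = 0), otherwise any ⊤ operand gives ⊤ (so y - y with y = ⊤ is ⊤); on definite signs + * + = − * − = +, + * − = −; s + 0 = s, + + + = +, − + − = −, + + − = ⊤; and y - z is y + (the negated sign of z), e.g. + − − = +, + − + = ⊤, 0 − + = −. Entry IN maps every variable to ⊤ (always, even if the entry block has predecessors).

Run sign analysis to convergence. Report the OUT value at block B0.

Converged values:
  B0:  IN=(all ⊤)  OUT={a:-, b:+; rest ⊤}
  B1:  IN=(all ⊤)  OUT={b:+, e:+; rest ⊤}
  B2:  IN={b:+, e:+; rest ⊤}  OUT={b:+, e:+; rest ⊤}
  B3:  IN={b:+; rest ⊤}  OUT=(all ⊤)
  B4:  IN=(all ⊤)  OUT=(all ⊤)
  B5:  IN=(all ⊤)  OUT=(all ⊤)

B0 is the boundary node: IN[B0] = {a: ⊤, b: ⊤, c: ⊤, d: ⊤, e: ⊤, f: ⊤}
Applying B0's transfer function to that IN value gives OUT[B0] (row B0 above).

Answer: {a: -, b: +, c: ⊤, d: ⊤, e: ⊤, f: ⊤}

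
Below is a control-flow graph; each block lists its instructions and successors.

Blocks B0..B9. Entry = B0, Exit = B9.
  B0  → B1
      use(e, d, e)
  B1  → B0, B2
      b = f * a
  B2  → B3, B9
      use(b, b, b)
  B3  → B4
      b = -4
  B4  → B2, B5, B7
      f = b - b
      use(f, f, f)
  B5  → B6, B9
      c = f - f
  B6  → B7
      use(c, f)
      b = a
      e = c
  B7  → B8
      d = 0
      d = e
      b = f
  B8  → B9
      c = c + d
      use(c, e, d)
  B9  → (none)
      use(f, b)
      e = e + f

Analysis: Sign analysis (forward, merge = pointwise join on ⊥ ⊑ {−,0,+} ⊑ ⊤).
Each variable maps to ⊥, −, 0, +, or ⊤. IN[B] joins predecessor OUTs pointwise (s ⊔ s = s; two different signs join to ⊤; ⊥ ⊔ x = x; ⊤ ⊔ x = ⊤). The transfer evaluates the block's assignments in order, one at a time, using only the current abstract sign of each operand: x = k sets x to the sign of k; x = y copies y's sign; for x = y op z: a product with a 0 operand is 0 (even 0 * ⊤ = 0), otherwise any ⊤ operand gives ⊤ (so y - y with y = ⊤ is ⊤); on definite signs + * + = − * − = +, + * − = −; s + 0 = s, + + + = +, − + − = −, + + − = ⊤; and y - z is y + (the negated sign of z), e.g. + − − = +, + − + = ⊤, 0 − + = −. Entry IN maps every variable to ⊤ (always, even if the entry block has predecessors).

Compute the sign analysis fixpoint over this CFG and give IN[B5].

Answer: {a: ⊤, b: -, c: ⊤, d: ⊤, e: ⊤, f: ⊤}

Derivation:
Fixpoint table:
  B0: | IN=(all ⊤) | OUT=(all ⊤)
  B1: | IN=(all ⊤) | OUT=(all ⊤)
  B2: | IN=(all ⊤) | OUT=(all ⊤)
  B3: | IN=(all ⊤) | OUT={b:-; rest ⊤}
  B4: | IN={b:-; rest ⊤} | OUT={b:-; rest ⊤}
  B5: | IN={b:-; rest ⊤} | OUT={b:-; rest ⊤}
  B6: | IN={b:-; rest ⊤} | OUT=(all ⊤)
  B7: | IN=(all ⊤) | OUT=(all ⊤)
  B8: | IN=(all ⊤) | OUT=(all ⊤)
  B9: | IN=(all ⊤) | OUT=(all ⊤)

Merge at B5: IN[B5] = OUT[B4] = {a: ⊤, b: -, c: ⊤, d: ⊤, e: ⊤, f: ⊤}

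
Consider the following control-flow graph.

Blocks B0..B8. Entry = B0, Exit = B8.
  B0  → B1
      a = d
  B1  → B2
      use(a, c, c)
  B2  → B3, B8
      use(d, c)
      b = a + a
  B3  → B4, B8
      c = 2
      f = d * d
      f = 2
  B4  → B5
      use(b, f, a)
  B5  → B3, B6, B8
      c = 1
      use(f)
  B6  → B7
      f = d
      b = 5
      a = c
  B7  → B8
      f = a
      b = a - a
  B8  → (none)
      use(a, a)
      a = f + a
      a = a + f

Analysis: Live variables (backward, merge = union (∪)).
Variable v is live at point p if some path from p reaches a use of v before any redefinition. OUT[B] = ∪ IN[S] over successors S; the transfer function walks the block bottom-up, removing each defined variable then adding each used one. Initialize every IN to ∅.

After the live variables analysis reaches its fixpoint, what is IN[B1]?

Per-block solution:
  B0: | IN={c, d, f} | OUT={a, c, d, f}
  B1: | IN={a, c, d, f} | OUT={a, c, d, f}
  B2: | IN={a, c, d, f} | OUT={a, b, d, f}
  B3: | IN={a, b, d} | OUT={a, b, d, f}
  B4: | IN={a, b, d, f} | OUT={a, b, d, f}
  B5: | IN={a, b, d, f} | OUT={a, b, c, d, f}
  B6: | IN={c, d} | OUT={a}
  B7: | IN={a} | OUT={a, f}
  B8: | IN={a, f} | OUT={}

Merge at B1: OUT[B1] = IN[B2] = {a, c, d, f}
Applying B1's transfer function to that OUT value gives IN[B1] (row B1 above).

Answer: {a, c, d, f}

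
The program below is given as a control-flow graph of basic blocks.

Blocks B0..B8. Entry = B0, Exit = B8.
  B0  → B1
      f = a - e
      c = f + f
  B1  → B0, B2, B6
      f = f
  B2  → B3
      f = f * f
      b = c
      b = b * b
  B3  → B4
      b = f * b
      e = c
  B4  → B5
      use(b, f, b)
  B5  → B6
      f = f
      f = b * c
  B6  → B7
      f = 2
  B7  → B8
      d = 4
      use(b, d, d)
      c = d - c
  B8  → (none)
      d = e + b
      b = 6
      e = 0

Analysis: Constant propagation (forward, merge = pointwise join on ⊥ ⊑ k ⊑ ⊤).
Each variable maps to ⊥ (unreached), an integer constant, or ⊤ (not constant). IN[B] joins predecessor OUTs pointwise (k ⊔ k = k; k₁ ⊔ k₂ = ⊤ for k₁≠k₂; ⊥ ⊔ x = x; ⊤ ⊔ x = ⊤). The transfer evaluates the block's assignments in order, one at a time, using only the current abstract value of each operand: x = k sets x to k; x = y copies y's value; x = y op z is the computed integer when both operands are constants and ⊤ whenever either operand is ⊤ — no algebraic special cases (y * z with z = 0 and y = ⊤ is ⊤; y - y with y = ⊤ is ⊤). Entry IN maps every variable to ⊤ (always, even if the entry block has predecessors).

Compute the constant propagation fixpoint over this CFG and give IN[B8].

Converged values:
  B0:  IN=(all ⊤)  OUT=(all ⊤)
  B1:  IN=(all ⊤)  OUT=(all ⊤)
  B2:  IN=(all ⊤)  OUT=(all ⊤)
  B3:  IN=(all ⊤)  OUT=(all ⊤)
  B4:  IN=(all ⊤)  OUT=(all ⊤)
  B5:  IN=(all ⊤)  OUT=(all ⊤)
  B6:  IN=(all ⊤)  OUT={f:2; rest ⊤}
  B7:  IN={f:2; rest ⊤}  OUT={d:4, f:2; rest ⊤}
  B8:  IN={d:4, f:2; rest ⊤}  OUT={b:6, e:0, f:2; rest ⊤}

Merge at B8: IN[B8] = OUT[B7] = {a: ⊤, b: ⊤, c: ⊤, d: 4, e: ⊤, f: 2}

Answer: {a: ⊤, b: ⊤, c: ⊤, d: 4, e: ⊤, f: 2}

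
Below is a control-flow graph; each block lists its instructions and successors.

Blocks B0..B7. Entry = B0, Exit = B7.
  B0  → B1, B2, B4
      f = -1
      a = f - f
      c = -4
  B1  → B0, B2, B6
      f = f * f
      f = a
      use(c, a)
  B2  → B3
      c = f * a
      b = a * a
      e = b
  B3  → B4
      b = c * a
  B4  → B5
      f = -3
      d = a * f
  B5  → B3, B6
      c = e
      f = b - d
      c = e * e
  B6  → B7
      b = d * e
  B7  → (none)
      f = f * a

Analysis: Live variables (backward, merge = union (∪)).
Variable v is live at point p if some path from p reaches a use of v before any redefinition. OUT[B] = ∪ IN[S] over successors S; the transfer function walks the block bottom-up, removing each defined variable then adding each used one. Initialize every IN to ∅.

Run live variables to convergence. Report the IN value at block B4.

Converged values:
  B0:   IN={b, d, e}   OUT={a, b, c, d, e, f}
  B1:   IN={a, b, c, d, e, f}   OUT={a, b, d, e, f}
  B2:   IN={a, f}   OUT={a, c, e}
  B3:   IN={a, c, e}   OUT={a, b, e}
  B4:   IN={a, b, e}   OUT={a, b, d, e}
  B5:   IN={a, b, d, e}   OUT={a, c, d, e, f}
  B6:   IN={a, d, e, f}   OUT={a, f}
  B7:   IN={a, f}   OUT={}

Merge at B4: OUT[B4] = IN[B5] = {a, b, d, e}
Applying B4's transfer function to that OUT value gives IN[B4] (row B4 above).

Answer: {a, b, e}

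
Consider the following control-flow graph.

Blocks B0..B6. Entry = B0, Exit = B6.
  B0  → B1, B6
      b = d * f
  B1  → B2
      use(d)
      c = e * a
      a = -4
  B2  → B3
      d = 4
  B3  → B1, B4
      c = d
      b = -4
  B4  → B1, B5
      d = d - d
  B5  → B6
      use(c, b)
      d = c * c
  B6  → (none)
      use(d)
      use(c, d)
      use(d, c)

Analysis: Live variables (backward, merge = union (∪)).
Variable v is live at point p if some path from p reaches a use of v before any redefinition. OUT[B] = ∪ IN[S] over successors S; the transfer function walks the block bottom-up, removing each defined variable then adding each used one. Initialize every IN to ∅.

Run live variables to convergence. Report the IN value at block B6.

Converged values:
  B0: | IN={a, c, d, e, f} | OUT={a, c, d, e}
  B1: | IN={a, d, e} | OUT={a, e}
  B2: | IN={a, e} | OUT={a, d, e}
  B3: | IN={a, d, e} | OUT={a, b, c, d, e}
  B4: | IN={a, b, c, d, e} | OUT={a, b, c, d, e}
  B5: | IN={b, c} | OUT={c, d}
  B6: | IN={c, d} | OUT={}

B6 is the boundary node: OUT[B6] = {}
Applying B6's transfer function to that OUT value gives IN[B6] (row B6 above).

Answer: {c, d}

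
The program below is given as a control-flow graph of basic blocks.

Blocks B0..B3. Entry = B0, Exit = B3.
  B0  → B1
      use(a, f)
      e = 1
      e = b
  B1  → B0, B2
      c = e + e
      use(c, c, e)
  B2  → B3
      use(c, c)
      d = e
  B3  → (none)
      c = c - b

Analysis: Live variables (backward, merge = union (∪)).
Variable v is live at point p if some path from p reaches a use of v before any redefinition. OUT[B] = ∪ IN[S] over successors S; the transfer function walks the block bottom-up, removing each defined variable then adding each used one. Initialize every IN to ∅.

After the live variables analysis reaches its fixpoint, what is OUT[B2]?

Answer: {b, c}

Trace:
Fixpoint table:
  B0:   IN={a, b, f}   OUT={a, b, e, f}
  B1:   IN={a, b, e, f}   OUT={a, b, c, e, f}
  B2:   IN={b, c, e}   OUT={b, c}
  B3:   IN={b, c}   OUT={}

Merge at B2: OUT[B2] = IN[B3] = {b, c}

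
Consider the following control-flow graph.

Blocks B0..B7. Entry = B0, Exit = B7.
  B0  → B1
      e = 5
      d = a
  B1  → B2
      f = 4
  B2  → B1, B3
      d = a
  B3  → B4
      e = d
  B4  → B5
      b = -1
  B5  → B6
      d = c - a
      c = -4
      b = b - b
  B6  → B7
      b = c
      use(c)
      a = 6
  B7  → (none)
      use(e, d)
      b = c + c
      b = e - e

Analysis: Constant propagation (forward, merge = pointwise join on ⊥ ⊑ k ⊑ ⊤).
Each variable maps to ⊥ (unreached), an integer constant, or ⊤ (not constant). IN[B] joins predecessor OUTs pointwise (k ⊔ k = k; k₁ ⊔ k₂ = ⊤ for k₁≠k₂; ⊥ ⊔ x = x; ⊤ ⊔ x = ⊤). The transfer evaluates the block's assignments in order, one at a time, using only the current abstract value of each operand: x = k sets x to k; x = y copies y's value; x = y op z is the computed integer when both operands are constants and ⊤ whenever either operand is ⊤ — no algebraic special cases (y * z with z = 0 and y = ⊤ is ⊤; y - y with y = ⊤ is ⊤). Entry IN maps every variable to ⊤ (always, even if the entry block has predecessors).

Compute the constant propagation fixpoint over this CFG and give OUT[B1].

Converged values:
  B0:  IN=(all ⊤)  OUT={e:5; rest ⊤}
  B1:  IN={e:5; rest ⊤}  OUT={e:5, f:4; rest ⊤}
  B2:  IN={e:5, f:4; rest ⊤}  OUT={e:5, f:4; rest ⊤}
  B3:  IN={e:5, f:4; rest ⊤}  OUT={f:4; rest ⊤}
  B4:  IN={f:4; rest ⊤}  OUT={b:-1, f:4; rest ⊤}
  B5:  IN={b:-1, f:4; rest ⊤}  OUT={b:0, c:-4, f:4; rest ⊤}
  B6:  IN={b:0, c:-4, f:4; rest ⊤}  OUT={a:6, b:-4, c:-4, f:4; rest ⊤}
  B7:  IN={a:6, b:-4, c:-4, f:4; rest ⊤}  OUT={a:6, c:-4, f:4; rest ⊤}

Merge at B1: IN[B1] = OUT[B0] ⊔ OUT[B2] = {a: ⊤, b: ⊤, c: ⊤, d: ⊤, e: 5, f: ⊤}
Applying B1's transfer function to that IN value gives OUT[B1] (row B1 above).

Answer: {a: ⊤, b: ⊤, c: ⊤, d: ⊤, e: 5, f: 4}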